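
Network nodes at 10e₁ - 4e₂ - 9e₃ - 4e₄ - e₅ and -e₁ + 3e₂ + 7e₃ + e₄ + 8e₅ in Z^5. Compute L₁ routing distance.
48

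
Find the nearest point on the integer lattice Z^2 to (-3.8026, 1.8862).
(-4, 2)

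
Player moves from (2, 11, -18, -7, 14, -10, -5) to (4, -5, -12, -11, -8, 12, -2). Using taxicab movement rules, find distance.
75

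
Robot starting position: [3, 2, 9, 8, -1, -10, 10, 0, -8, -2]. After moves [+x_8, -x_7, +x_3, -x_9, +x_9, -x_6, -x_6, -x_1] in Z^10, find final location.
(2, 2, 10, 8, -1, -12, 9, 1, -8, -2)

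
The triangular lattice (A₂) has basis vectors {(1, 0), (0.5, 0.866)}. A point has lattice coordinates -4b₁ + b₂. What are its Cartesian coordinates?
(-3.5, 0.866)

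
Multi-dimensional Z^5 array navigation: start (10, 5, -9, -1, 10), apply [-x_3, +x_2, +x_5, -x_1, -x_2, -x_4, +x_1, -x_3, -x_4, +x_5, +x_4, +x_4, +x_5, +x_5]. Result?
(10, 5, -11, -1, 14)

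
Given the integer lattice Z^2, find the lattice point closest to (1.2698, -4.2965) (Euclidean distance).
(1, -4)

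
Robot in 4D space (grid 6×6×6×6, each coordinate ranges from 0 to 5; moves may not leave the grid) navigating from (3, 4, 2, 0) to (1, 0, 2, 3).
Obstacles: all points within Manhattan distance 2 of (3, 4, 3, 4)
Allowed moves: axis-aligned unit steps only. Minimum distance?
9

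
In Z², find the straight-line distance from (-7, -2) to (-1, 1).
6.7082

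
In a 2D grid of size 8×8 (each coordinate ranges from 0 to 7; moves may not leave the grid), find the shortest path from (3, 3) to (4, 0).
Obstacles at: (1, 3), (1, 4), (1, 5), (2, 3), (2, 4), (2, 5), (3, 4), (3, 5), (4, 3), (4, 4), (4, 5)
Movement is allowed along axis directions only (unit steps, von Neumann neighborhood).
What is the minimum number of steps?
4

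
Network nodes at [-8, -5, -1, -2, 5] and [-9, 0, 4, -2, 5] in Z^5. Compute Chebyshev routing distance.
5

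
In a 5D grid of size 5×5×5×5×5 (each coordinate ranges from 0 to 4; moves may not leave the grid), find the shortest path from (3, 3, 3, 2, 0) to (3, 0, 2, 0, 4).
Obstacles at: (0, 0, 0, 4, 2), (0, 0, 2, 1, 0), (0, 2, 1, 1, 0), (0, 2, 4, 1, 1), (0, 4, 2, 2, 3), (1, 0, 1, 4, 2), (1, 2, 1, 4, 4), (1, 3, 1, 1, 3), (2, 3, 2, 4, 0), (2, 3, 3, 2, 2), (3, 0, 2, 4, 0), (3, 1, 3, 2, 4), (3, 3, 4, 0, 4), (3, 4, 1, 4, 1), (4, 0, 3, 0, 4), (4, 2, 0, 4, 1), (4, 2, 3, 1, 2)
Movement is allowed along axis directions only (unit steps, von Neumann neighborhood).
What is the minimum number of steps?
10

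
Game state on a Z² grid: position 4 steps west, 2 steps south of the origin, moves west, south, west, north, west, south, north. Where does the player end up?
(-7, -2)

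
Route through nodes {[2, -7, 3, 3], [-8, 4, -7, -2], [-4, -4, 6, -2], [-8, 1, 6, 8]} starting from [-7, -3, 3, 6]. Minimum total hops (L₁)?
78
(one optimal route: (-7, -3, 3, 6) → (2, -7, 3, 3) → (-4, -4, 6, -2) → (-8, 1, 6, 8) → (-8, 4, -7, -2))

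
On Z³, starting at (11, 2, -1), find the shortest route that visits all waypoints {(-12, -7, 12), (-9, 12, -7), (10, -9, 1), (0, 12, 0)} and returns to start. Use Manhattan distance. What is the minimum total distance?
128
(one optimal route: (11, 2, -1) → (10, -9, 1) → (-12, -7, 12) → (-9, 12, -7) → (0, 12, 0) → (11, 2, -1))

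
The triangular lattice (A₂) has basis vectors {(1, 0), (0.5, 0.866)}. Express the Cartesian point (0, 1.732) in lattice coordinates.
-b₁ + 2b₂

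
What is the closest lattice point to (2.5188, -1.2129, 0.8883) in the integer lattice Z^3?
(3, -1, 1)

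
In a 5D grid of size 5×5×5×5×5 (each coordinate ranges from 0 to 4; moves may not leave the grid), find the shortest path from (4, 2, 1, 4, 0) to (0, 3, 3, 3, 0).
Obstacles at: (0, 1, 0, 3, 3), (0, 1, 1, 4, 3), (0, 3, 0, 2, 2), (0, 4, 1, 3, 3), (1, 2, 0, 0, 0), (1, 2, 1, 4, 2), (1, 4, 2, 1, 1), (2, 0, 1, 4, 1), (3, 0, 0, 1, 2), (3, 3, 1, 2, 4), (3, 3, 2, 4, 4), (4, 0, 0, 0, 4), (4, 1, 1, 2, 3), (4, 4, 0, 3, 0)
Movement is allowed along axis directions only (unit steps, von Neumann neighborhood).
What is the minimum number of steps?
8
(one shortest path: (4, 2, 1, 4, 0) → (3, 2, 1, 4, 0) → (2, 2, 1, 4, 0) → (1, 2, 1, 4, 0) → (0, 2, 1, 4, 0) → (0, 3, 1, 4, 0) → (0, 3, 2, 4, 0) → (0, 3, 3, 4, 0) → (0, 3, 3, 3, 0))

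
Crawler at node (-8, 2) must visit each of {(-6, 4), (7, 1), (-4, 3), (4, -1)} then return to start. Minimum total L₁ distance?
40
(one optimal route: (-8, 2) → (-6, 4) → (-4, 3) → (7, 1) → (4, -1) → (-8, 2))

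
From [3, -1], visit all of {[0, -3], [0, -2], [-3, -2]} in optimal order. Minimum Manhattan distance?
9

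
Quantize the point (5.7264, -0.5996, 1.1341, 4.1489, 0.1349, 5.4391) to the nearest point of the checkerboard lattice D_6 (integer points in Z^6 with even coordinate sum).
(6, -1, 1, 4, 0, 6)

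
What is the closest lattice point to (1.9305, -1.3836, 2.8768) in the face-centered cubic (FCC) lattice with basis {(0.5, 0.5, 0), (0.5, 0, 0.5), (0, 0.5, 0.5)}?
(2, -1.5, 2.5)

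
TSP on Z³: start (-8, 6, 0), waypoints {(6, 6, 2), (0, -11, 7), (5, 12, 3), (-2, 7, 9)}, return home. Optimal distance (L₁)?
94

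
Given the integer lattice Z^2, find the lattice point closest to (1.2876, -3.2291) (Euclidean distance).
(1, -3)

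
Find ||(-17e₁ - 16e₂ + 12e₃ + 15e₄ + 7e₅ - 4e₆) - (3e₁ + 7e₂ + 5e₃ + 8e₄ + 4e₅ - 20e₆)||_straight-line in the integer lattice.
35.9444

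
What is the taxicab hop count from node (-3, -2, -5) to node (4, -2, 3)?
15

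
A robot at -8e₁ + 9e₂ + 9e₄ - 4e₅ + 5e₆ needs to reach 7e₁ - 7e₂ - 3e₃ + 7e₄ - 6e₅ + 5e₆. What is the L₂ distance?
22.3159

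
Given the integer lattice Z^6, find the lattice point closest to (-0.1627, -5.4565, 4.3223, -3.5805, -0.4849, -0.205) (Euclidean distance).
(0, -5, 4, -4, 0, 0)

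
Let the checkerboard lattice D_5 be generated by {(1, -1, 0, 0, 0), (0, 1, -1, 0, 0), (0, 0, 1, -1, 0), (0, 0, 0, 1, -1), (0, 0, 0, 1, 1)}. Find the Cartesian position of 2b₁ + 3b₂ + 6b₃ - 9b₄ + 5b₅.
(2, 1, 3, -10, 14)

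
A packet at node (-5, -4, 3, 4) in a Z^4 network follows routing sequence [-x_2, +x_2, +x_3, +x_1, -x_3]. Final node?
(-4, -4, 3, 4)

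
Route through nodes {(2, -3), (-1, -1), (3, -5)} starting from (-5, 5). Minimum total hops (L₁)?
18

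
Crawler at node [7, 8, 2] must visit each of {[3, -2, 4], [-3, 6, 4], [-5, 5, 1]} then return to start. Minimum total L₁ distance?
52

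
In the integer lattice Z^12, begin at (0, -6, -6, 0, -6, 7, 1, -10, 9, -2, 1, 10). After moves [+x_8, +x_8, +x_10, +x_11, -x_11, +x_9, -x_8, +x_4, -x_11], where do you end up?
(0, -6, -6, 1, -6, 7, 1, -9, 10, -1, 0, 10)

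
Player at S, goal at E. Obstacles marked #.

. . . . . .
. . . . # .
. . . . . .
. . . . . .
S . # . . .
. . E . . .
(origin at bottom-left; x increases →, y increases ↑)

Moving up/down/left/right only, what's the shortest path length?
3
(one shortest path: (0, 1) → (1, 1) → (1, 0) → (2, 0))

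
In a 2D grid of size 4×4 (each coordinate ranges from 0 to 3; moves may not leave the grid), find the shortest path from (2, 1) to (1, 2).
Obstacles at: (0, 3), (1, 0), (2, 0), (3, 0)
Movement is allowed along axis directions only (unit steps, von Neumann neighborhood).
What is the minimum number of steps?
2
(one shortest path: (2, 1) → (1, 1) → (1, 2))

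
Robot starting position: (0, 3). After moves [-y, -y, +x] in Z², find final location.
(1, 1)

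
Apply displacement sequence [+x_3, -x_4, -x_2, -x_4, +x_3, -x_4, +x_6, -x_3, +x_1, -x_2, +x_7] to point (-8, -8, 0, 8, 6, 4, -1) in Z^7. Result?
(-7, -10, 1, 5, 6, 5, 0)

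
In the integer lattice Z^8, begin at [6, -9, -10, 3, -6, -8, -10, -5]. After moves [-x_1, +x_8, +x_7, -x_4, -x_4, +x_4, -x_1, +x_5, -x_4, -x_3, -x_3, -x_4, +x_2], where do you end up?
(4, -8, -12, 0, -5, -8, -9, -4)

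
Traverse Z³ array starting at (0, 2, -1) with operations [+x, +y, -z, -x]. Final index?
(0, 3, -2)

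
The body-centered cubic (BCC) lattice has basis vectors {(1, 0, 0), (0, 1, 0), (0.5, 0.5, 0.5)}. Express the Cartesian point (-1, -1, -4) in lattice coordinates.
3b₁ + 3b₂ - 8b₃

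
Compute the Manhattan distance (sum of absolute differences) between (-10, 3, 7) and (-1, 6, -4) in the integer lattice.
23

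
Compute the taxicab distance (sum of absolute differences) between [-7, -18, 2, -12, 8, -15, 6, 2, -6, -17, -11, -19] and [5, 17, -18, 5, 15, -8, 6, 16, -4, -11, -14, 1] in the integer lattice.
143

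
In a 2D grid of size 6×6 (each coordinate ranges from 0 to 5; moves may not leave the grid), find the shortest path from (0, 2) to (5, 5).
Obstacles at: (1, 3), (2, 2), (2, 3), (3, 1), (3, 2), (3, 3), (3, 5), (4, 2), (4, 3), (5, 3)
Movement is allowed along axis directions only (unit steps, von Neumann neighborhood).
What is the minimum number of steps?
8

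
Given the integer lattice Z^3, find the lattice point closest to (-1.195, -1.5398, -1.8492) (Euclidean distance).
(-1, -2, -2)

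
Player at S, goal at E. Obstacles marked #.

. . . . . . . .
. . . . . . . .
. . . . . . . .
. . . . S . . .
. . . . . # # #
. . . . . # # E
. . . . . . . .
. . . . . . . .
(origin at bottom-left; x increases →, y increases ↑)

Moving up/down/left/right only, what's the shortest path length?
7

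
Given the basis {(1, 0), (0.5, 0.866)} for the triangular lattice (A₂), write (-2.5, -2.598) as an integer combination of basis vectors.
-b₁ - 3b₂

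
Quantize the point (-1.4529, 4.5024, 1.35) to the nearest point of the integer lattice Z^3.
(-1, 5, 1)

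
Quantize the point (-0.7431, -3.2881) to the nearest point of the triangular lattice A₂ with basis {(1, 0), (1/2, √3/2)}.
(-1, -3.464)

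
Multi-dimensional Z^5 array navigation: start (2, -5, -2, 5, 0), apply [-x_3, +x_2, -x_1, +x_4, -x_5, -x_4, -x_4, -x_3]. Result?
(1, -4, -4, 4, -1)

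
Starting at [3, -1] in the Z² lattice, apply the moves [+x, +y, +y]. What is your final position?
(4, 1)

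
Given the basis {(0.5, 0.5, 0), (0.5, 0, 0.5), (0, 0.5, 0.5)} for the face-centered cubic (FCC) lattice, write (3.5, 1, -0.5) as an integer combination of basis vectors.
5b₁ + 2b₂ - 3b₃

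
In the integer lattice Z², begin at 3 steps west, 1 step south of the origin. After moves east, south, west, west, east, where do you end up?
(-3, -2)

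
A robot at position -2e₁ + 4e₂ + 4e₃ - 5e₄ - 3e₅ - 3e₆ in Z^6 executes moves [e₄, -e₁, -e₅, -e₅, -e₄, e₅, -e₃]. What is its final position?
(-3, 4, 3, -5, -4, -3)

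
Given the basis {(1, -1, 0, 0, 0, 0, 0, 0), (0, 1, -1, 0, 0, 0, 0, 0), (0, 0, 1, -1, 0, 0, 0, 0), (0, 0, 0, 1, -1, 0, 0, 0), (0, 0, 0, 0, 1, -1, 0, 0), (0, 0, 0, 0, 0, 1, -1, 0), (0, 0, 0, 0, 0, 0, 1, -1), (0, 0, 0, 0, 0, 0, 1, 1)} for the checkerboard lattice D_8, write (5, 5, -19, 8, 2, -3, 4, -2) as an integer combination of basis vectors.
5b₁ + 10b₂ - 9b₃ - b₄ + b₅ - 2b₆ + 2b₇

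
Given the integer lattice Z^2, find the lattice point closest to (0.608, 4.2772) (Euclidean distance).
(1, 4)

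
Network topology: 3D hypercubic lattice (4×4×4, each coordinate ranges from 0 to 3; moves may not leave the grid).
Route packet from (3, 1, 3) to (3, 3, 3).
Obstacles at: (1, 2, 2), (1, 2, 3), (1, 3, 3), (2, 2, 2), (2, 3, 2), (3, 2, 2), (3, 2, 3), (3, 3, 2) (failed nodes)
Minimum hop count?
4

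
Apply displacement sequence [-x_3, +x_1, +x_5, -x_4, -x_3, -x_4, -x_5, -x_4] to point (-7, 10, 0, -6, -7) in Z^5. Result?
(-6, 10, -2, -9, -7)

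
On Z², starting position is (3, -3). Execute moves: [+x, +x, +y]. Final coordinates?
(5, -2)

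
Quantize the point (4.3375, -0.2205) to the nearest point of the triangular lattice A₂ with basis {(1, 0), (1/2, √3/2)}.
(4, 0)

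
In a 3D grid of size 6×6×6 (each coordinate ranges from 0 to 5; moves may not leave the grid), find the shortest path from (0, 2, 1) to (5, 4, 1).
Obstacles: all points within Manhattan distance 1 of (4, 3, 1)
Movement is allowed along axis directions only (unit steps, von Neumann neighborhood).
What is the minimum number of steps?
9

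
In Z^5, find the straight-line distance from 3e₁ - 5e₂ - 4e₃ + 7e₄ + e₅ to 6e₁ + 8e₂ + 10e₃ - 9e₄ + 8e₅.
26.0576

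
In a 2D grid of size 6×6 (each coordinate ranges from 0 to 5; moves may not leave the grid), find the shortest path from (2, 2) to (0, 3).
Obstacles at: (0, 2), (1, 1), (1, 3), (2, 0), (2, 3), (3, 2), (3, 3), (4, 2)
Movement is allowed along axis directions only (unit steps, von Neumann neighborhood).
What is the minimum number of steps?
13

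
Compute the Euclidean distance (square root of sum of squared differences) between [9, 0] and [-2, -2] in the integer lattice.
11.1803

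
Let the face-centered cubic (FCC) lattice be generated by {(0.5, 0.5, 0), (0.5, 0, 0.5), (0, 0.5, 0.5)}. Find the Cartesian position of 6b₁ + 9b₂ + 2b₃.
(7.5, 4, 5.5)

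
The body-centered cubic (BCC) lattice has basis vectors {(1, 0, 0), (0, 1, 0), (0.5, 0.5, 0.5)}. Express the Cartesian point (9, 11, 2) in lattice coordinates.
7b₁ + 9b₂ + 4b₃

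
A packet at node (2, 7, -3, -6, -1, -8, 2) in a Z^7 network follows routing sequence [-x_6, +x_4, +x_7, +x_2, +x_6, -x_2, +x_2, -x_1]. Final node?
(1, 8, -3, -5, -1, -8, 3)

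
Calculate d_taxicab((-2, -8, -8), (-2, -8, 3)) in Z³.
11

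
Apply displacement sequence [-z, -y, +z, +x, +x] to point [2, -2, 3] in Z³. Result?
(4, -3, 3)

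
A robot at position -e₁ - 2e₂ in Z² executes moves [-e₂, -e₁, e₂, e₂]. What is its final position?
(-2, -1)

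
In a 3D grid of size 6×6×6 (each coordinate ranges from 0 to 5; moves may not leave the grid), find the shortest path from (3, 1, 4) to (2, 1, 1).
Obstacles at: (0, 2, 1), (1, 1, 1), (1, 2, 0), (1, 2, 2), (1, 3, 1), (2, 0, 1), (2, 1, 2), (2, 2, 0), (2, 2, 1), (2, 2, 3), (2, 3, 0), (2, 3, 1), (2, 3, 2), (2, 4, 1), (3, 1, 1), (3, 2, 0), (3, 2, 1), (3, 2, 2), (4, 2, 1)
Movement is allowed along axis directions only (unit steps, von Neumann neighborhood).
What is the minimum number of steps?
8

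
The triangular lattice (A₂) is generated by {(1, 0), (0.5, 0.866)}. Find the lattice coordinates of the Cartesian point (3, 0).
3b₁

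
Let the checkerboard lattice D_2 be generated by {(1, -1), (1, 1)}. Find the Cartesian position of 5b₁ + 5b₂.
(10, 0)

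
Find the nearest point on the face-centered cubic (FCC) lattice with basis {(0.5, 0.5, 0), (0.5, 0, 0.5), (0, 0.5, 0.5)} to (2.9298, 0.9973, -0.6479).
(3, 1, -1)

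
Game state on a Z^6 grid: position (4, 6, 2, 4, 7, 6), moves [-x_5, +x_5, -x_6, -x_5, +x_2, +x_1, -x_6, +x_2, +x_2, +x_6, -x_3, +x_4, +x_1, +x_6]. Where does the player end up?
(6, 9, 1, 5, 6, 6)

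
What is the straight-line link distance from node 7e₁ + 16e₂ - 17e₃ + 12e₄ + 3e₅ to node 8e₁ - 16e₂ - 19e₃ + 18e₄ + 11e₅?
33.6006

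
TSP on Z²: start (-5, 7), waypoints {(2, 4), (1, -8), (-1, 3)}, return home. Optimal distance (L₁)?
44
(one optimal route: (-5, 7) → (2, 4) → (1, -8) → (-1, 3) → (-5, 7))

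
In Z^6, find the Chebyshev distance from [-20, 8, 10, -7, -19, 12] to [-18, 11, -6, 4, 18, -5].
37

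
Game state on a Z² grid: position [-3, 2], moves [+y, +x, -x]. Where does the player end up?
(-3, 3)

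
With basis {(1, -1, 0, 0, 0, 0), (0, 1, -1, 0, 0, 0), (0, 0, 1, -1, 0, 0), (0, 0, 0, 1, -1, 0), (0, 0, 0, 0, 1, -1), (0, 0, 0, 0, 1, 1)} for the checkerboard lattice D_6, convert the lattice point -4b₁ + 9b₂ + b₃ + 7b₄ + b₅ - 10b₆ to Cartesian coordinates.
(-4, 13, -8, 6, -16, -11)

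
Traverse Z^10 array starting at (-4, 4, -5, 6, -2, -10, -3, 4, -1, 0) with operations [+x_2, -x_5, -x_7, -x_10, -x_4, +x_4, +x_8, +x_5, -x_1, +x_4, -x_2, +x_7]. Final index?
(-5, 4, -5, 7, -2, -10, -3, 5, -1, -1)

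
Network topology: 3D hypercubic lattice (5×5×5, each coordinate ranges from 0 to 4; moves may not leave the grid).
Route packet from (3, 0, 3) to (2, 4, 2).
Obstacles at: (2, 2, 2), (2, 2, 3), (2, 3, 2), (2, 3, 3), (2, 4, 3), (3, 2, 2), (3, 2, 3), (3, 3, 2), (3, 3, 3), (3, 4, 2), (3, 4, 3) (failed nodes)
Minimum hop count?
8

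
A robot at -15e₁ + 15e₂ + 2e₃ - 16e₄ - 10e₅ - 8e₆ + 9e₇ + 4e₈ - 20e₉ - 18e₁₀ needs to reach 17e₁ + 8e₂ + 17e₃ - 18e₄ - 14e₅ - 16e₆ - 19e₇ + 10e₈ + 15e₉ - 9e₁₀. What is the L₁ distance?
146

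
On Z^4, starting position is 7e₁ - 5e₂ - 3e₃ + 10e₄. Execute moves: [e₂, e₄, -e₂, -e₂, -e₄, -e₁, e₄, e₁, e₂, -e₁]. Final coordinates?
(6, -5, -3, 11)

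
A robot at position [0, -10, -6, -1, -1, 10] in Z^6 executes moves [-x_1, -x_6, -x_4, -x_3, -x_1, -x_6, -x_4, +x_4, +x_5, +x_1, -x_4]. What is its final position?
(-1, -10, -7, -3, 0, 8)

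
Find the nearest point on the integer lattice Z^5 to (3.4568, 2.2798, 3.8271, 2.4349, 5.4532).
(3, 2, 4, 2, 5)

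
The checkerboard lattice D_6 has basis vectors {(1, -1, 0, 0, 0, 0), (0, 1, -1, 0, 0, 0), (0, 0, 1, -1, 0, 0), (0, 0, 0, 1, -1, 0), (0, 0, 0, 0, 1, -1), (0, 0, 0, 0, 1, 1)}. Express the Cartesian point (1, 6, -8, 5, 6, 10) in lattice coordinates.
b₁ + 7b₂ - b₃ + 4b₄ + 10b₆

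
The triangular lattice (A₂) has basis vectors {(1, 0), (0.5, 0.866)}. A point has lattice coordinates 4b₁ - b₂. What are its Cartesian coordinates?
(3.5, -0.866)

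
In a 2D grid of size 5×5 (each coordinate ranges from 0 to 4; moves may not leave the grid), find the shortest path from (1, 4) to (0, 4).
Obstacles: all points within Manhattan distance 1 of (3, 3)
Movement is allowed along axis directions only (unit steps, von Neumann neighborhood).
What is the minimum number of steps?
1
(one shortest path: (1, 4) → (0, 4))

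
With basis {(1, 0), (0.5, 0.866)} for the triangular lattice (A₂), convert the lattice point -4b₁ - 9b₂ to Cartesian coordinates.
(-8.5, -7.794)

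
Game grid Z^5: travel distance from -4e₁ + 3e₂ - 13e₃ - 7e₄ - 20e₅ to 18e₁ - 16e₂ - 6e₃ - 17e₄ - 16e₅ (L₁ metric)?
62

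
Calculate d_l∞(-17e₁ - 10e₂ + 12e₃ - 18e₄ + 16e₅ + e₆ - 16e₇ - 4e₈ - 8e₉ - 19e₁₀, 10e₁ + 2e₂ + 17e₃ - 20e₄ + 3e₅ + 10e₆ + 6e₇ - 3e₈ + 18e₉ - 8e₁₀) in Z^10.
27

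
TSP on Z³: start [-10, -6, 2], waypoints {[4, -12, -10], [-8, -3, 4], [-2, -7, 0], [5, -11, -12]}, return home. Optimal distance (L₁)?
80
(one optimal route: (-10, -6, 2) → (4, -12, -10) → (5, -11, -12) → (-2, -7, 0) → (-8, -3, 4) → (-10, -6, 2))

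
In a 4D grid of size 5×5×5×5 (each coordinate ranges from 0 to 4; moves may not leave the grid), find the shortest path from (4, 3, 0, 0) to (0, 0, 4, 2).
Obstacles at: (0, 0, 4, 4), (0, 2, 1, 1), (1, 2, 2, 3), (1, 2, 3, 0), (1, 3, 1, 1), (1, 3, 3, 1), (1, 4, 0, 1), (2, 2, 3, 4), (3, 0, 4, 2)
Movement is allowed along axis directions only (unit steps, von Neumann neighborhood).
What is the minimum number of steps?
13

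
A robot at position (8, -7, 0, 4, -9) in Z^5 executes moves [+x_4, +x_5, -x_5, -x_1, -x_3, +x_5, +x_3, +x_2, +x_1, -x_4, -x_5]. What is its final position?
(8, -6, 0, 4, -9)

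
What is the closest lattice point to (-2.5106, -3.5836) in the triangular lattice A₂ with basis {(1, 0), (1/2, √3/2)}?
(-3, -3.464)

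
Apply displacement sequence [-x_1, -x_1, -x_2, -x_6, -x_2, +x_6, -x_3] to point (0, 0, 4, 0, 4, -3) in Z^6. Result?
(-2, -2, 3, 0, 4, -3)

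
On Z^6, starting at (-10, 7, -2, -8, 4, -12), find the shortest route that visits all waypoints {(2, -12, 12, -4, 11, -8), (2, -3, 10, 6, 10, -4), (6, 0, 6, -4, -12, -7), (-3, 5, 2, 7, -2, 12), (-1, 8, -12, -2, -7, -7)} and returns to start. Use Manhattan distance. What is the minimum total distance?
262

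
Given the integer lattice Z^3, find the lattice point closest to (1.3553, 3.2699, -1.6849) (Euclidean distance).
(1, 3, -2)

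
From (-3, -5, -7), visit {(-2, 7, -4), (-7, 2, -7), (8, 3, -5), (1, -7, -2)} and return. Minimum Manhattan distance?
70
(one optimal route: (-3, -5, -7) → (-7, 2, -7) → (-2, 7, -4) → (8, 3, -5) → (1, -7, -2) → (-3, -5, -7))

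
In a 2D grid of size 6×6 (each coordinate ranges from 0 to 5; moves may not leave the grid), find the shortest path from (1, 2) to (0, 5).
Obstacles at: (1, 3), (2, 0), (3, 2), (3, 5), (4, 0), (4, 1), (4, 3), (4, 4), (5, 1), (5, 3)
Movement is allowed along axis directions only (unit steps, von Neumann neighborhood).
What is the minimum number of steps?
4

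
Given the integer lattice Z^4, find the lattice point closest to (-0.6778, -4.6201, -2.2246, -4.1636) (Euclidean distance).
(-1, -5, -2, -4)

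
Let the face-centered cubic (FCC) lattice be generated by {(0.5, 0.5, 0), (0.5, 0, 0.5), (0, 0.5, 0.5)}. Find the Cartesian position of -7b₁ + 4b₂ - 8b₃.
(-1.5, -7.5, -2)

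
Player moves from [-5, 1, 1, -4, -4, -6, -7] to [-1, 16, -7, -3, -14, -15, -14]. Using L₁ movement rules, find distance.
54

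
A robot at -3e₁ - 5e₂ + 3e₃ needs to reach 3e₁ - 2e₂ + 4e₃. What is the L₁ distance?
10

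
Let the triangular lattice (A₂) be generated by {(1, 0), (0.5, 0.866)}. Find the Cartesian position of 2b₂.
(1, 1.732)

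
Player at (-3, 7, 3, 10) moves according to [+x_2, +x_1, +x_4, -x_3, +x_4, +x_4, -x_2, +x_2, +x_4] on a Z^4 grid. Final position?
(-2, 8, 2, 14)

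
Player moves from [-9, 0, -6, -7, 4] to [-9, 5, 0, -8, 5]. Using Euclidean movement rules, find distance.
7.93725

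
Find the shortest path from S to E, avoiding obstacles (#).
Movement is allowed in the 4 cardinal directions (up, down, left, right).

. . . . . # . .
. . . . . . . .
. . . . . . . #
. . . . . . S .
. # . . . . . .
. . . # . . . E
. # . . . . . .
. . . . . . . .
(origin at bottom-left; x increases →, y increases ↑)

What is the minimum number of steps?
3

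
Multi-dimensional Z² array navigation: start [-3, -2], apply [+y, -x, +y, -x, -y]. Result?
(-5, -1)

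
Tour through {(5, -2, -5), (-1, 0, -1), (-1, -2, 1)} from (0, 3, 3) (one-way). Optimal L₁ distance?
24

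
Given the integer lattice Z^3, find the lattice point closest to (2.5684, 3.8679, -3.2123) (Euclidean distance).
(3, 4, -3)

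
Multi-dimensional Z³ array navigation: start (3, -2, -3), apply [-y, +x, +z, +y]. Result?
(4, -2, -2)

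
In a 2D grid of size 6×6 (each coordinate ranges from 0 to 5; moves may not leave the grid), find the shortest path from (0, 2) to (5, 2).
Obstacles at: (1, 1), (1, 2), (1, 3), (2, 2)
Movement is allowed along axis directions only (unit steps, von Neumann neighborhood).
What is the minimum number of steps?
9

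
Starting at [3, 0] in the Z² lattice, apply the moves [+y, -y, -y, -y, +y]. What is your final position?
(3, -1)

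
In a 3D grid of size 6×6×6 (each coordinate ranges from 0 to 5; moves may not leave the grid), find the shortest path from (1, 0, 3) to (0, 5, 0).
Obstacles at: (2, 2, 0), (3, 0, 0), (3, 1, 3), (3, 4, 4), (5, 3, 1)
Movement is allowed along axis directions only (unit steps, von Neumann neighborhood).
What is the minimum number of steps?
9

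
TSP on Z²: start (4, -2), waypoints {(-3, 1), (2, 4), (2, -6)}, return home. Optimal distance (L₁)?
34
(one optimal route: (4, -2) → (-3, 1) → (2, 4) → (2, -6) → (4, -2))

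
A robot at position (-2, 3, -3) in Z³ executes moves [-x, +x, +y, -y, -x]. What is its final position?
(-3, 3, -3)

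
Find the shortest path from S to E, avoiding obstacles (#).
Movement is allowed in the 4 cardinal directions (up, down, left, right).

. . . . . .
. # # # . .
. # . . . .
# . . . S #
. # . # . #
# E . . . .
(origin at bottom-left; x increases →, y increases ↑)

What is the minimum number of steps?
5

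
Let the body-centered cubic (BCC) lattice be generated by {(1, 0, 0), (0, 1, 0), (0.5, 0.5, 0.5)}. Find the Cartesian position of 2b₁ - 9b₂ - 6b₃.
(-1, -12, -3)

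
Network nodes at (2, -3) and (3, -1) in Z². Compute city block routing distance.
3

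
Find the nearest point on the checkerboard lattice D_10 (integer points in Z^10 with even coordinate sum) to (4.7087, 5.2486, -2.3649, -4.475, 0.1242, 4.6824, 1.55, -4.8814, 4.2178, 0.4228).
(5, 5, -2, -4, 0, 5, 2, -5, 4, 0)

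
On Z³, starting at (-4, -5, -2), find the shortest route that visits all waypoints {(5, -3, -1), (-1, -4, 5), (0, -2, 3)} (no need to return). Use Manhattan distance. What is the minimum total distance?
26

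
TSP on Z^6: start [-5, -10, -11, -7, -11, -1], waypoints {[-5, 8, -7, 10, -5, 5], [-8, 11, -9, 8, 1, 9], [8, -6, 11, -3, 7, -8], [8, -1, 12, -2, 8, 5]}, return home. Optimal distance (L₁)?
230
(one optimal route: (-5, -10, -11, -7, -11, -1) → (-5, 8, -7, 10, -5, 5) → (-8, 11, -9, 8, 1, 9) → (8, -1, 12, -2, 8, 5) → (8, -6, 11, -3, 7, -8) → (-5, -10, -11, -7, -11, -1))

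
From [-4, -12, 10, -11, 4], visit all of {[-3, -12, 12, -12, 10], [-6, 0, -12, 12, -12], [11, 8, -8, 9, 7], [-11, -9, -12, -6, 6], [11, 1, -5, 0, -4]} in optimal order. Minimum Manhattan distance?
180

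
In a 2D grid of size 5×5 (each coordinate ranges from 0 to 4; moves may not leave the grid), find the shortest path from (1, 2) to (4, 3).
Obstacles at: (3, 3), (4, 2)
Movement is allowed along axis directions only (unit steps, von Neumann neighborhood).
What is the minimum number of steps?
6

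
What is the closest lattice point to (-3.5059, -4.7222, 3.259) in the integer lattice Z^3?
(-4, -5, 3)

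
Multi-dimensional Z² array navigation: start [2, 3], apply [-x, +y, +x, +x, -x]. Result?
(2, 4)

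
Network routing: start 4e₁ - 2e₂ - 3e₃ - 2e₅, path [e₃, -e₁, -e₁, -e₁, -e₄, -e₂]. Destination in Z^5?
(1, -3, -2, -1, -2)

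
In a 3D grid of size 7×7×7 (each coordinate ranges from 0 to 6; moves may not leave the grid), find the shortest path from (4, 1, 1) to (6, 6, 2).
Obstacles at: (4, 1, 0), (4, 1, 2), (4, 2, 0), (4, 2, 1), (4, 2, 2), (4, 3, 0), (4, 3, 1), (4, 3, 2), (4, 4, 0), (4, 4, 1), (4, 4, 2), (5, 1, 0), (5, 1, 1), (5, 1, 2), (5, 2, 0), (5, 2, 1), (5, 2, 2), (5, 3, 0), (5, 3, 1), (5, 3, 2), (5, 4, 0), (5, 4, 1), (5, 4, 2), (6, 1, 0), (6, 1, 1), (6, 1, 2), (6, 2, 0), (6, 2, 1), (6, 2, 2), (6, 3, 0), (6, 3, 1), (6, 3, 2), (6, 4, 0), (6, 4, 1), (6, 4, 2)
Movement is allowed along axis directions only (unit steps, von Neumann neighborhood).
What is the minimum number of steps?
10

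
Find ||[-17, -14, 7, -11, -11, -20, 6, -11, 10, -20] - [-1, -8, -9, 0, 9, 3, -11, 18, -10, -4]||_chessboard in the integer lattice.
29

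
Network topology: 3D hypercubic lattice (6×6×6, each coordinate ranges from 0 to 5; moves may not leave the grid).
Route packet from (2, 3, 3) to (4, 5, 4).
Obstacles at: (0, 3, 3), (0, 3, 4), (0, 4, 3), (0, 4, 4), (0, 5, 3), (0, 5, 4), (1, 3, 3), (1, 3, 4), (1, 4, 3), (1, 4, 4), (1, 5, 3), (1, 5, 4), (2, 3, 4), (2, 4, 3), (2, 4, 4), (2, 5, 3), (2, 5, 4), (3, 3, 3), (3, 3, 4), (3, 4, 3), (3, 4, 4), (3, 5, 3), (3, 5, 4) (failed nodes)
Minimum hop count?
7
(one shortest path: (2, 3, 3) → (2, 2, 3) → (3, 2, 3) → (4, 2, 3) → (4, 3, 3) → (4, 4, 3) → (4, 5, 3) → (4, 5, 4))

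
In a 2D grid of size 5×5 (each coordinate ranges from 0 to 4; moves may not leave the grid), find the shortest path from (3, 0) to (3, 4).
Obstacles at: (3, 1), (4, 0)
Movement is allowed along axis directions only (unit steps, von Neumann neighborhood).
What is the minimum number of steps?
6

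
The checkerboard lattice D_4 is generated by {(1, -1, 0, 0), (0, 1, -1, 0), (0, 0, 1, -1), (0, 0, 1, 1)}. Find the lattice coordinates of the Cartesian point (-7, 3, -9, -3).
-7b₁ - 4b₂ - 5b₃ - 8b₄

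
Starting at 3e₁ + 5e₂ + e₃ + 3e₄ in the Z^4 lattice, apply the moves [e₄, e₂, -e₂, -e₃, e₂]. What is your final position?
(3, 6, 0, 4)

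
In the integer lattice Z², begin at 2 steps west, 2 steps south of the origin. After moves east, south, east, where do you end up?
(0, -3)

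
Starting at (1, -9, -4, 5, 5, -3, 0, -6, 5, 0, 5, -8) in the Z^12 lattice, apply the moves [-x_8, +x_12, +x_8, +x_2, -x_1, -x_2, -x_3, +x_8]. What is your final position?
(0, -9, -5, 5, 5, -3, 0, -5, 5, 0, 5, -7)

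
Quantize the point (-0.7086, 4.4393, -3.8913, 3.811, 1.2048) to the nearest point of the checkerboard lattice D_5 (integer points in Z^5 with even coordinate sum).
(-1, 4, -4, 4, 1)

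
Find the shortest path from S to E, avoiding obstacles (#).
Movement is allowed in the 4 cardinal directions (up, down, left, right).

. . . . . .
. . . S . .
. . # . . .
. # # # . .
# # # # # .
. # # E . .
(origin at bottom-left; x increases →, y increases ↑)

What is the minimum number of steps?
8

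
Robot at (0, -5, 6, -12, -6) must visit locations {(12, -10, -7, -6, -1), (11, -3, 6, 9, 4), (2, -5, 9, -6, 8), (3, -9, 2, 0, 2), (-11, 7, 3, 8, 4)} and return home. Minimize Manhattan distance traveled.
204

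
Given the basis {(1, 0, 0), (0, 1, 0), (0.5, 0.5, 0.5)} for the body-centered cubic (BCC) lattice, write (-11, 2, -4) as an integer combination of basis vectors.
-7b₁ + 6b₂ - 8b₃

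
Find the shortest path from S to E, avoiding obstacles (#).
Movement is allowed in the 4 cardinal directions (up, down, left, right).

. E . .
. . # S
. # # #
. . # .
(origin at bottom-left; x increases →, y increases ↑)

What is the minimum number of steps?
3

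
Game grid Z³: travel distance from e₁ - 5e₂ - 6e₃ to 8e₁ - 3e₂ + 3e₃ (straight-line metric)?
11.5758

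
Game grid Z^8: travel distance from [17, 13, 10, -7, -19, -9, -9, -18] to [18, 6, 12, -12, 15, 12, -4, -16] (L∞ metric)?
34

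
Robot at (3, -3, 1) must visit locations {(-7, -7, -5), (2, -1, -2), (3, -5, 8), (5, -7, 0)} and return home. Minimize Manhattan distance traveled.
62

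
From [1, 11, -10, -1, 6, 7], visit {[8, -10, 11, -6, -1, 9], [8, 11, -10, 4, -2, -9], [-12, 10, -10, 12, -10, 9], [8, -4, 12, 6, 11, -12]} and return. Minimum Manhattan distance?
270
(one optimal route: (1, 11, -10, -1, 6, 7) → (8, -10, 11, -6, -1, 9) → (8, -4, 12, 6, 11, -12) → (8, 11, -10, 4, -2, -9) → (-12, 10, -10, 12, -10, 9) → (1, 11, -10, -1, 6, 7))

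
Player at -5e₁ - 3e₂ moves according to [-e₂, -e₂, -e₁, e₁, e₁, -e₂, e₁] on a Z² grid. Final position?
(-3, -6)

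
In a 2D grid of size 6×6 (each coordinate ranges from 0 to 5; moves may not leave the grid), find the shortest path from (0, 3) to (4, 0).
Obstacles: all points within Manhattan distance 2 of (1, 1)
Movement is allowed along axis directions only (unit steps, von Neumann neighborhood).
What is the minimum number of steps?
9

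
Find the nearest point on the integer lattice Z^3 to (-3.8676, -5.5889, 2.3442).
(-4, -6, 2)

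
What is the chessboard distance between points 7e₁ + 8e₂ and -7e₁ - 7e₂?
15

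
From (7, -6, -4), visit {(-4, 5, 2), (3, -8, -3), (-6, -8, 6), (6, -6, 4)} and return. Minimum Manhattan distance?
76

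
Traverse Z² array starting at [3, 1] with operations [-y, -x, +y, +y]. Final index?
(2, 2)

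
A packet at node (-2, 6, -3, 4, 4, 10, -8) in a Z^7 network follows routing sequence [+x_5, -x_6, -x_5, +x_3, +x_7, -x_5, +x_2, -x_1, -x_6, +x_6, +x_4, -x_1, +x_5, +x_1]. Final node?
(-3, 7, -2, 5, 4, 9, -7)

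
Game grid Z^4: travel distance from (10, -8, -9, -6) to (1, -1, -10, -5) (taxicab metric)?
18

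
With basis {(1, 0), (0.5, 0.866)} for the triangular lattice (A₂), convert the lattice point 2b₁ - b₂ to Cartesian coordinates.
(1.5, -0.866)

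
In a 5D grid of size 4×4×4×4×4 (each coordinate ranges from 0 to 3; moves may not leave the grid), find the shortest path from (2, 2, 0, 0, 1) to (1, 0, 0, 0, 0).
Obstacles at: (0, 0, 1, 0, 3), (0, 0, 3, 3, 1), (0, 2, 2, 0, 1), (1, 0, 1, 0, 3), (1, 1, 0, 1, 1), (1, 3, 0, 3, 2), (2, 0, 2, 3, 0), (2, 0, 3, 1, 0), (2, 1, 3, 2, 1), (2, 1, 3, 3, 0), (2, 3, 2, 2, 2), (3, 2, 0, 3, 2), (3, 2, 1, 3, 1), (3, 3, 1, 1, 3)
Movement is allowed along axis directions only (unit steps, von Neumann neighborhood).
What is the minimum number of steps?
4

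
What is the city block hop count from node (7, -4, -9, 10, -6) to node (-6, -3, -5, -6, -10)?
38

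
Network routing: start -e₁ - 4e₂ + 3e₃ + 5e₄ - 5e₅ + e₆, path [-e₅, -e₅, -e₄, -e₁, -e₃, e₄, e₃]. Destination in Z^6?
(-2, -4, 3, 5, -7, 1)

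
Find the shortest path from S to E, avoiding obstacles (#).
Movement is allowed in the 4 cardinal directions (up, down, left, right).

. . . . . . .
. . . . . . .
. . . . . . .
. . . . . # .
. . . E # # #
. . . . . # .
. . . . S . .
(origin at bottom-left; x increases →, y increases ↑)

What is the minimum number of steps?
3
(one shortest path: (4, 0) → (3, 0) → (3, 1) → (3, 2))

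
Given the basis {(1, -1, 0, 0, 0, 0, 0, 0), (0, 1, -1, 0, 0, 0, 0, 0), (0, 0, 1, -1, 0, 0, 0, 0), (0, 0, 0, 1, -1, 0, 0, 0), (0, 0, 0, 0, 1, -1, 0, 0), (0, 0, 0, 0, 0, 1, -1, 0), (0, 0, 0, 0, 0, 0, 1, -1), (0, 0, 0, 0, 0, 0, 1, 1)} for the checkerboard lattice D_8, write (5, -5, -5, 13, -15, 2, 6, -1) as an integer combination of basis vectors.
5b₁ - 5b₃ + 8b₄ - 7b₅ - 5b₆ + b₇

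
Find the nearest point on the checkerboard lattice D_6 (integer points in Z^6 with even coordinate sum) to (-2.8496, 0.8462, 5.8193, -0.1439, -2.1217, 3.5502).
(-3, 1, 6, 0, -2, 4)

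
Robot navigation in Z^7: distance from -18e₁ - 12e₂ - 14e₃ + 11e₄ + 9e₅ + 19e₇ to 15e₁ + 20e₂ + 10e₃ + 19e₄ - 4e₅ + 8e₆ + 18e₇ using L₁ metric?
119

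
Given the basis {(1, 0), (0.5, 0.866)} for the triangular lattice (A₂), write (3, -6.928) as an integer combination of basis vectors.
7b₁ - 8b₂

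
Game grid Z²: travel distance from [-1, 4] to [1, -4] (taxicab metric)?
10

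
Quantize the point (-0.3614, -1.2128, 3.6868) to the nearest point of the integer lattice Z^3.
(0, -1, 4)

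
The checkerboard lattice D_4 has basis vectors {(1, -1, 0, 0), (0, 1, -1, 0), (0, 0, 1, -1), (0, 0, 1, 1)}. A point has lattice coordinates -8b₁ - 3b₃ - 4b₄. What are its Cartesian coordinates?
(-8, 8, -7, -1)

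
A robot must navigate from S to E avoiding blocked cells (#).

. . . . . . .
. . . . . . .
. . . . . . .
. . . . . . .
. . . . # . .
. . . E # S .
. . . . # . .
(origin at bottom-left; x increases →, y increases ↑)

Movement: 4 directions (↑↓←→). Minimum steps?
6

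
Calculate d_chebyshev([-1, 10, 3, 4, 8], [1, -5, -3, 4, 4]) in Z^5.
15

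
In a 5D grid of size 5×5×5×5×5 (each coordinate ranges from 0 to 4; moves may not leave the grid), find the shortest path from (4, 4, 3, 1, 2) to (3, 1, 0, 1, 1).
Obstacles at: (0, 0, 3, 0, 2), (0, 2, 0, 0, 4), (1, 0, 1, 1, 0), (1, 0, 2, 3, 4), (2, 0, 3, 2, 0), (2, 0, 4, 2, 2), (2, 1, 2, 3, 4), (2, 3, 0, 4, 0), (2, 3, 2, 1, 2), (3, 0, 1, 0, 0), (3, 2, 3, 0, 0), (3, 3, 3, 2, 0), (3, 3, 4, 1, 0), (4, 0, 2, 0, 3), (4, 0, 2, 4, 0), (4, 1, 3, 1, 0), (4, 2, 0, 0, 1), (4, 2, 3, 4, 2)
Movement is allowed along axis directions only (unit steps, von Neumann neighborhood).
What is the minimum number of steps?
8
(one shortest path: (4, 4, 3, 1, 2) → (3, 4, 3, 1, 2) → (3, 3, 3, 1, 2) → (3, 2, 3, 1, 2) → (3, 1, 3, 1, 2) → (3, 1, 2, 1, 2) → (3, 1, 1, 1, 2) → (3, 1, 0, 1, 2) → (3, 1, 0, 1, 1))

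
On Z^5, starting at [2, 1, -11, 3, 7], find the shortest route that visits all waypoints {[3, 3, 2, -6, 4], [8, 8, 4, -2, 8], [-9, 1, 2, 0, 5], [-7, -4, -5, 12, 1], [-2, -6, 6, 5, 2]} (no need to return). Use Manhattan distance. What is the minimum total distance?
127
(one optimal route: (2, 1, -11, 3, 7) → (8, 8, 4, -2, 8) → (3, 3, 2, -6, 4) → (-9, 1, 2, 0, 5) → (-2, -6, 6, 5, 2) → (-7, -4, -5, 12, 1))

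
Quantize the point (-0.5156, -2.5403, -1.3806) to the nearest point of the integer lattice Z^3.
(-1, -3, -1)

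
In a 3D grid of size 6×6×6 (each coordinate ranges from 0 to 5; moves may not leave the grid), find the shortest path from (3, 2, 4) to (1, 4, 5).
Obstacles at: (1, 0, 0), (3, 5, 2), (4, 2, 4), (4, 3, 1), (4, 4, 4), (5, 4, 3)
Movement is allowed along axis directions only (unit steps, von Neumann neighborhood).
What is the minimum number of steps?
5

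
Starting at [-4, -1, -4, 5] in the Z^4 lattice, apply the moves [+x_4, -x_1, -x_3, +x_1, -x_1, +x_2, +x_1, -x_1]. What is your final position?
(-5, 0, -5, 6)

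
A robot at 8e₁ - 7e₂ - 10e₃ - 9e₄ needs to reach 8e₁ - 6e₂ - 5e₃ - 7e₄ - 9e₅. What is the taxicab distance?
17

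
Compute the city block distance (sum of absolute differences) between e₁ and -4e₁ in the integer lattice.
5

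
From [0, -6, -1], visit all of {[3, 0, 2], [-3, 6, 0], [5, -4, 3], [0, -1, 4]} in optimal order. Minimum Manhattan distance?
38
(one optimal route: (0, -6, -1) → (5, -4, 3) → (3, 0, 2) → (0, -1, 4) → (-3, 6, 0))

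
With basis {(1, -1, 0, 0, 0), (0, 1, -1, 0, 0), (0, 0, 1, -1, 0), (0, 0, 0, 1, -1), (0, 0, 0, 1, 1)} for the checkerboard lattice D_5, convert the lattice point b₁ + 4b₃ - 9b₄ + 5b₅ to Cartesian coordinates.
(1, -1, 4, -8, 14)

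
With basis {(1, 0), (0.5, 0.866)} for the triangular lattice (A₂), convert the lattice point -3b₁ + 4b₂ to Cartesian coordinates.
(-1, 3.464)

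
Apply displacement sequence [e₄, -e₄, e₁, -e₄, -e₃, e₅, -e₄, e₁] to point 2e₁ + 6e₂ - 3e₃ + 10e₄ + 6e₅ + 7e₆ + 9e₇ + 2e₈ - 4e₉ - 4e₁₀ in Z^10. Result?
(4, 6, -4, 8, 7, 7, 9, 2, -4, -4)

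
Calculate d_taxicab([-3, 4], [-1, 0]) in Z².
6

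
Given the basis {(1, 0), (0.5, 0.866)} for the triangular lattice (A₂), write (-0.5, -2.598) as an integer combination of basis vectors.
b₁ - 3b₂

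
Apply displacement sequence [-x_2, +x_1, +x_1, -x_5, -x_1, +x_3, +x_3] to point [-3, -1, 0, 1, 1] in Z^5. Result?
(-2, -2, 2, 1, 0)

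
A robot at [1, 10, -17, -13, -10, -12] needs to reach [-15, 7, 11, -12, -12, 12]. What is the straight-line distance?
40.3733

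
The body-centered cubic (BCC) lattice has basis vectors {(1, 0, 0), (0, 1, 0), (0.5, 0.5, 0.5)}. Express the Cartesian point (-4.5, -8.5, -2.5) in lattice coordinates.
-2b₁ - 6b₂ - 5b₃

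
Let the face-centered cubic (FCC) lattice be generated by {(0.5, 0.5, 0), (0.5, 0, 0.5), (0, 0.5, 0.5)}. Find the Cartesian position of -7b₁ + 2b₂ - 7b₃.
(-2.5, -7, -2.5)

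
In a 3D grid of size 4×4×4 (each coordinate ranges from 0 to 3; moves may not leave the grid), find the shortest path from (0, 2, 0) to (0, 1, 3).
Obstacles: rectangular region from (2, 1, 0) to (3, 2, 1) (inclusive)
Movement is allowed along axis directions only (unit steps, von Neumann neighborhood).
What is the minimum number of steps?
4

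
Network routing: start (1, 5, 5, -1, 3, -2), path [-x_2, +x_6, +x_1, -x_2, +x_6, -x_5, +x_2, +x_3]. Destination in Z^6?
(2, 4, 6, -1, 2, 0)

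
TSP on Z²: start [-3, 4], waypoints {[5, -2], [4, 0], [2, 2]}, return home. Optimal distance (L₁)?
28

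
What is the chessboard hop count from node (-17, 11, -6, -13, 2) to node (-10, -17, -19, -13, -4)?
28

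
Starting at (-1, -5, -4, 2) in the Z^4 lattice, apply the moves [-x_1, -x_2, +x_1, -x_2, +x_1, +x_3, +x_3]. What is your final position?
(0, -7, -2, 2)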